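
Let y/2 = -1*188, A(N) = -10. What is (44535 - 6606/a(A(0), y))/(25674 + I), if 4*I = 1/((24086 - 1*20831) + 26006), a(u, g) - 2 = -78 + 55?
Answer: 36745612668/21034913599 ≈ 1.7469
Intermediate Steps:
y = -376 (y = 2*(-1*188) = 2*(-188) = -376)
a(u, g) = -21 (a(u, g) = 2 + (-78 + 55) = 2 - 23 = -21)
I = 1/117044 (I = 1/(4*((24086 - 1*20831) + 26006)) = 1/(4*((24086 - 20831) + 26006)) = 1/(4*(3255 + 26006)) = (¼)/29261 = (¼)*(1/29261) = 1/117044 ≈ 8.5438e-6)
(44535 - 6606/a(A(0), y))/(25674 + I) = (44535 - 6606/(-21))/(25674 + 1/117044) = (44535 - 6606*(-1/21))/(3004987657/117044) = (44535 + 2202/7)*(117044/3004987657) = (313947/7)*(117044/3004987657) = 36745612668/21034913599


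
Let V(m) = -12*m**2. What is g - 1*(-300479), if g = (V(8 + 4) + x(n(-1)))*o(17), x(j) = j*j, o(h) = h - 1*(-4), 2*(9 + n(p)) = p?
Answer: 1064345/4 ≈ 2.6609e+5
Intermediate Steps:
n(p) = -9 + p/2
o(h) = 4 + h (o(h) = h + 4 = 4 + h)
x(j) = j**2
g = -137571/4 (g = (-12*(8 + 4)**2 + (-9 + (1/2)*(-1))**2)*(4 + 17) = (-12*12**2 + (-9 - 1/2)**2)*21 = (-12*144 + (-19/2)**2)*21 = (-1728 + 361/4)*21 = -6551/4*21 = -137571/4 ≈ -34393.)
g - 1*(-300479) = -137571/4 - 1*(-300479) = -137571/4 + 300479 = 1064345/4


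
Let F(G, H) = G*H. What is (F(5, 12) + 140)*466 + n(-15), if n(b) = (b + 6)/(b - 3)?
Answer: 186401/2 ≈ 93201.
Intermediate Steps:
n(b) = (6 + b)/(-3 + b)
(F(5, 12) + 140)*466 + n(-15) = (5*12 + 140)*466 + (6 - 15)/(-3 - 15) = (60 + 140)*466 - 9/(-18) = 200*466 - 1/18*(-9) = 93200 + 1/2 = 186401/2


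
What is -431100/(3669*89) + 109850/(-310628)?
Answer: -28297043275/16905462958 ≈ -1.6738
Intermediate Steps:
-431100/(3669*89) + 109850/(-310628) = -431100/326541 + 109850*(-1/310628) = -431100*1/326541 - 54925/155314 = -143700/108847 - 54925/155314 = -28297043275/16905462958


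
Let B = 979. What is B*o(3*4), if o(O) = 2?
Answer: 1958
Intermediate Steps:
B*o(3*4) = 979*2 = 1958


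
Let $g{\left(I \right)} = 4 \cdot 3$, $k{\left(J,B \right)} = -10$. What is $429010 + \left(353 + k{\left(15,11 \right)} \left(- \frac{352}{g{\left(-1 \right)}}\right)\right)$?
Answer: $\frac{1288969}{3} \approx 4.2966 \cdot 10^{5}$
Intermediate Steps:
$g{\left(I \right)} = 12$
$429010 + \left(353 + k{\left(15,11 \right)} \left(- \frac{352}{g{\left(-1 \right)}}\right)\right) = 429010 + \left(353 - 10 \left(- \frac{352}{12}\right)\right) = 429010 + \left(353 - 10 \left(\left(-352\right) \frac{1}{12}\right)\right) = 429010 + \left(353 - - \frac{880}{3}\right) = 429010 + \left(353 + \frac{880}{3}\right) = 429010 + \frac{1939}{3} = \frac{1288969}{3}$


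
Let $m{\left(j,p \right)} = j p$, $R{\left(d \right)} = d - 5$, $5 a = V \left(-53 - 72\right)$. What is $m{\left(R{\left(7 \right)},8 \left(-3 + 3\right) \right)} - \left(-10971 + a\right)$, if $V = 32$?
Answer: $11771$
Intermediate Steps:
$a = -800$ ($a = \frac{32 \left(-53 - 72\right)}{5} = \frac{32 \left(-125\right)}{5} = \frac{1}{5} \left(-4000\right) = -800$)
$R{\left(d \right)} = -5 + d$
$m{\left(R{\left(7 \right)},8 \left(-3 + 3\right) \right)} - \left(-10971 + a\right) = \left(-5 + 7\right) 8 \left(-3 + 3\right) - \left(-10971 - 800\right) = 2 \cdot 8 \cdot 0 - -11771 = 2 \cdot 0 + 11771 = 0 + 11771 = 11771$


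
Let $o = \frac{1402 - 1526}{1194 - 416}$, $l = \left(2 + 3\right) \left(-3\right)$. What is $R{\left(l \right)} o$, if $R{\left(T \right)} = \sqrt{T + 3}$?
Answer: $- \frac{124 i \sqrt{3}}{389} \approx - 0.55212 i$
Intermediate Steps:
$l = -15$ ($l = 5 \left(-3\right) = -15$)
$R{\left(T \right)} = \sqrt{3 + T}$
$o = - \frac{62}{389}$ ($o = - \frac{124}{778} = \left(-124\right) \frac{1}{778} = - \frac{62}{389} \approx -0.15938$)
$R{\left(l \right)} o = \sqrt{3 - 15} \left(- \frac{62}{389}\right) = \sqrt{-12} \left(- \frac{62}{389}\right) = 2 i \sqrt{3} \left(- \frac{62}{389}\right) = - \frac{124 i \sqrt{3}}{389}$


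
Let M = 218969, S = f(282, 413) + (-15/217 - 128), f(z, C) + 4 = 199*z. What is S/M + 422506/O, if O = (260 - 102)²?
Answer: 10189598376523/593098119586 ≈ 17.180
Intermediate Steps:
f(z, C) = -4 + 199*z
O = 24964 (O = 158² = 24964)
S = 12148947/217 (S = (-4 + 199*282) + (-15/217 - 128) = (-4 + 56118) + ((1/217)*(-15) - 128) = 56114 + (-15/217 - 128) = 56114 - 27791/217 = 12148947/217 ≈ 55986.)
S/M + 422506/O = (12148947/217)/218969 + 422506/24964 = (12148947/217)*(1/218969) + 422506*(1/24964) = 12148947/47516273 + 211253/12482 = 10189598376523/593098119586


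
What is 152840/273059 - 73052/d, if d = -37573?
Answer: 25690163388/10259645807 ≈ 2.5040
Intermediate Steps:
152840/273059 - 73052/d = 152840/273059 - 73052/(-37573) = 152840*(1/273059) - 73052*(-1/37573) = 152840/273059 + 73052/37573 = 25690163388/10259645807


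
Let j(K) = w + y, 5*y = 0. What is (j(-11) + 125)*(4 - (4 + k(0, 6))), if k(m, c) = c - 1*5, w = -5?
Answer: -120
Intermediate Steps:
y = 0 (y = (1/5)*0 = 0)
k(m, c) = -5 + c (k(m, c) = c - 5 = -5 + c)
j(K) = -5 (j(K) = -5 + 0 = -5)
(j(-11) + 125)*(4 - (4 + k(0, 6))) = (-5 + 125)*(4 - (4 + (-5 + 6))) = 120*(4 - (4 + 1)) = 120*(4 - 1*5) = 120*(4 - 5) = 120*(-1) = -120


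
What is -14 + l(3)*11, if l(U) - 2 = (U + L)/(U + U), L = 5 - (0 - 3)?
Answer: 169/6 ≈ 28.167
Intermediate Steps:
L = 8 (L = 5 - 1*(-3) = 5 + 3 = 8)
l(U) = 2 + (8 + U)/(2*U) (l(U) = 2 + (U + 8)/(U + U) = 2 + (8 + U)/((2*U)) = 2 + (8 + U)*(1/(2*U)) = 2 + (8 + U)/(2*U))
-14 + l(3)*11 = -14 + (5/2 + 4/3)*11 = -14 + (23/6)*11 = -14 + 253/6 = 169/6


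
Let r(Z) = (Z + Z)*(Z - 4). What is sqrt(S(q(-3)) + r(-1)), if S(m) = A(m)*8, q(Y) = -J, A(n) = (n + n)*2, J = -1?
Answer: sqrt(42) ≈ 6.4807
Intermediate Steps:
A(n) = 4*n (A(n) = (2*n)*2 = 4*n)
q(Y) = 1 (q(Y) = -1*(-1) = 1)
r(Z) = 2*Z*(-4 + Z) (r(Z) = (2*Z)*(-4 + Z) = 2*Z*(-4 + Z))
S(m) = 32*m (S(m) = (4*m)*8 = 32*m)
sqrt(S(q(-3)) + r(-1)) = sqrt(32*1 + 2*(-1)*(-4 - 1)) = sqrt(32 + 2*(-1)*(-5)) = sqrt(32 + 10) = sqrt(42)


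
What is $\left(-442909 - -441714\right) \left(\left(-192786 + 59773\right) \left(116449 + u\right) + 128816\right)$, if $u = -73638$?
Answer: $6804677418765$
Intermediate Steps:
$\left(-442909 - -441714\right) \left(\left(-192786 + 59773\right) \left(116449 + u\right) + 128816\right) = \left(-442909 - -441714\right) \left(\left(-192786 + 59773\right) \left(116449 - 73638\right) + 128816\right) = \left(-442909 + 441714\right) \left(\left(-133013\right) 42811 + 128816\right) = - 1195 \left(-5694419543 + 128816\right) = \left(-1195\right) \left(-5694290727\right) = 6804677418765$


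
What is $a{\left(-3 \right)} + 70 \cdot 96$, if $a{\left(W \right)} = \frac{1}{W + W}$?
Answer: $\frac{40319}{6} \approx 6719.8$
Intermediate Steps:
$a{\left(W \right)} = \frac{1}{2 W}$
$a{\left(-3 \right)} + 70 \cdot 96 = \frac{1}{2 \left(-3\right)} + 70 \cdot 96 = \frac{1}{2} \left(- \frac{1}{3}\right) + 6720 = - \frac{1}{6} + 6720 = \frac{40319}{6}$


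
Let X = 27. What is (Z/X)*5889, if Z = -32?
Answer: -62816/9 ≈ -6979.6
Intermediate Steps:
(Z/X)*5889 = -32/27*5889 = -62816/9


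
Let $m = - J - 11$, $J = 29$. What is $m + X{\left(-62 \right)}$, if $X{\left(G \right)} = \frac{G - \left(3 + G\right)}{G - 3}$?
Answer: $- \frac{2597}{65} \approx -39.954$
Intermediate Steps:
$X{\left(G \right)} = - \frac{3}{-3 + G}$
$m = -40$ ($m = \left(-1\right) 29 - 11 = -29 - 11 = -40$)
$m + X{\left(-62 \right)} = -40 - \frac{3}{-3 - 62} = -40 - \frac{3}{-65} = -40 - - \frac{3}{65} = -40 + \frac{3}{65} = - \frac{2597}{65}$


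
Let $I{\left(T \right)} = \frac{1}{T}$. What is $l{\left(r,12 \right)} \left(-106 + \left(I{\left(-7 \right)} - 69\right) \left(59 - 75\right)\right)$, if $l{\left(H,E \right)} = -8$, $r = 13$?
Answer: $- \frac{56016}{7} \approx -8002.3$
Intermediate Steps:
$l{\left(r,12 \right)} \left(-106 + \left(I{\left(-7 \right)} - 69\right) \left(59 - 75\right)\right) = - 8 \left(-106 + \left(\frac{1}{-7} - 69\right) \left(59 - 75\right)\right) = - 8 \left(-106 + \left(- \frac{1}{7} - 69\right) \left(-16\right)\right) = - 8 \left(-106 - - \frac{7744}{7}\right) = - 8 \left(-106 + \frac{7744}{7}\right) = \left(-8\right) \frac{7002}{7} = - \frac{56016}{7}$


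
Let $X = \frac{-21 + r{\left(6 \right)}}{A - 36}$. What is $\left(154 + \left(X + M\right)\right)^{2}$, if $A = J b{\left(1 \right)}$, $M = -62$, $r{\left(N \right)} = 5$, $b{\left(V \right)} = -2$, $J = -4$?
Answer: $\frac{419904}{49} \approx 8569.5$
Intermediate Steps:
$A = 8$ ($A = \left(-4\right) \left(-2\right) = 8$)
$X = \frac{4}{7}$ ($X = \frac{-21 + 5}{8 - 36} = - \frac{16}{-28} = \left(-16\right) \left(- \frac{1}{28}\right) = \frac{4}{7} \approx 0.57143$)
$\left(154 + \left(X + M\right)\right)^{2} = \left(154 + \left(\frac{4}{7} - 62\right)\right)^{2} = \left(154 - \frac{430}{7}\right)^{2} = \left(\frac{648}{7}\right)^{2} = \frac{419904}{49}$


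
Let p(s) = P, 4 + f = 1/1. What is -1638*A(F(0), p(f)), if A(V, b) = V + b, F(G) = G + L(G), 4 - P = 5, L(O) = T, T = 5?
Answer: -6552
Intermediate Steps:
L(O) = 5
f = -3 (f = -4 + 1/1 = -4 + 1 = -3)
P = -1 (P = 4 - 1*5 = 4 - 5 = -1)
p(s) = -1
F(G) = 5 + G (F(G) = G + 5 = 5 + G)
-1638*A(F(0), p(f)) = -1638*((5 + 0) - 1) = -1638*(5 - 1) = -1638*4 = -6552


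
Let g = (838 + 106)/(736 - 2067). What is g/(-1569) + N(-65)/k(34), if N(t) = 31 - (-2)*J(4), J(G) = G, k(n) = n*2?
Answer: 81509413/142007052 ≈ 0.57398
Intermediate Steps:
k(n) = 2*n
g = -944/1331 (g = 944/(-1331) = 944*(-1/1331) = -944/1331 ≈ -0.70924)
N(t) = 39 (N(t) = 31 - (-2)*4 = 31 - 1*(-8) = 31 + 8 = 39)
g/(-1569) + N(-65)/k(34) = -944/1331/(-1569) + 39/((2*34)) = -944/1331*(-1/1569) + 39/68 = 944/2088339 + 39*(1/68) = 944/2088339 + 39/68 = 81509413/142007052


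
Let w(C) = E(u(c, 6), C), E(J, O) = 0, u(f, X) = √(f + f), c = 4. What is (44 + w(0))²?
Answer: 1936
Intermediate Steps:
u(f, X) = √2*√f (u(f, X) = √(2*f) = √2*√f)
w(C) = 0
(44 + w(0))² = (44 + 0)² = 44² = 1936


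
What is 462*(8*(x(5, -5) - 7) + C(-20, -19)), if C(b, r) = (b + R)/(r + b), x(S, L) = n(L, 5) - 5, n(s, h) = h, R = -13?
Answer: -331254/13 ≈ -25481.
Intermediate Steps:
x(S, L) = 0 (x(S, L) = 5 - 5 = 0)
C(b, r) = (-13 + b)/(b + r) (C(b, r) = (b - 13)/(r + b) = (-13 + b)/(b + r))
462*(8*(x(5, -5) - 7) + C(-20, -19)) = 462*(8*(0 - 7) + (-13 - 20)/(-20 - 19)) = 462*(8*(-7) - 33/(-39)) = 462*(-56 - 1/39*(-33)) = 462*(-56 + 11/13) = 462*(-717/13) = -331254/13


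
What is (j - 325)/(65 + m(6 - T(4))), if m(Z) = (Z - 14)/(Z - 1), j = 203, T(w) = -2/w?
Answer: -671/350 ≈ -1.9171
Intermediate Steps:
m(Z) = (-14 + Z)/(-1 + Z)
(j - 325)/(65 + m(6 - T(4))) = (203 - 325)/(65 + (-14 + (6 - (-2)/4))/(-1 + (6 - (-2)/4))) = -122/(65 + (-14 + (6 - (-2)/4))/(-1 + (6 - (-2)/4))) = -122/(65 + (-14 + (6 - 1*(-½)))/(-1 + (6 - 1*(-½)))) = -122/(65 + (-14 + (6 + ½))/(-1 + (6 + ½))) = -122/(65 + (-14 + 13/2)/(-1 + 13/2)) = -122/(65 - 15/2/(11/2)) = -122/(65 + (2/11)*(-15/2)) = -122/(65 - 15/11) = -122/700/11 = -122*11/700 = -671/350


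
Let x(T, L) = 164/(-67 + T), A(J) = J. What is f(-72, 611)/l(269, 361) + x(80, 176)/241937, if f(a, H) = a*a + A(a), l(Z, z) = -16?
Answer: -2009770331/6290362 ≈ -319.50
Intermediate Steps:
f(a, H) = a + a² (f(a, H) = a*a + a = a² + a = a + a²)
f(-72, 611)/l(269, 361) + x(80, 176)/241937 = -72*(1 - 72)/(-16) + (164/(-67 + 80))/241937 = -72*(-71)*(-1/16) + (164/13)*(1/241937) = 5112*(-1/16) + (164*(1/13))*(1/241937) = -639/2 + (164/13)*(1/241937) = -639/2 + 164/3145181 = -2009770331/6290362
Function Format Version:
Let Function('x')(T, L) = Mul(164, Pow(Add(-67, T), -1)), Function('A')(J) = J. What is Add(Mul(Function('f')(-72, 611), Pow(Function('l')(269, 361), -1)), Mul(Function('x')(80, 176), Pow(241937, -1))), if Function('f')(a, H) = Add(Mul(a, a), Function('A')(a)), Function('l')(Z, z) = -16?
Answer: Rational(-2009770331, 6290362) ≈ -319.50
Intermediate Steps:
Function('f')(a, H) = Add(a, Pow(a, 2)) (Function('f')(a, H) = Add(Mul(a, a), a) = Add(Pow(a, 2), a) = Add(a, Pow(a, 2)))
Add(Mul(Function('f')(-72, 611), Pow(Function('l')(269, 361), -1)), Mul(Function('x')(80, 176), Pow(241937, -1))) = Add(Mul(Mul(-72, Add(1, -72)), Pow(-16, -1)), Mul(Mul(164, Pow(Add(-67, 80), -1)), Pow(241937, -1))) = Add(Mul(Mul(-72, -71), Rational(-1, 16)), Mul(Mul(164, Pow(13, -1)), Rational(1, 241937))) = Add(Mul(5112, Rational(-1, 16)), Mul(Mul(164, Rational(1, 13)), Rational(1, 241937))) = Add(Rational(-639, 2), Mul(Rational(164, 13), Rational(1, 241937))) = Add(Rational(-639, 2), Rational(164, 3145181)) = Rational(-2009770331, 6290362)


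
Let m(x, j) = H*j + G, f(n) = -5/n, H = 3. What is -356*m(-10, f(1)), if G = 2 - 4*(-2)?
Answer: 1780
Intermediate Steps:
G = 10 (G = 2 + 8 = 10)
m(x, j) = 10 + 3*j (m(x, j) = 3*j + 10 = 10 + 3*j)
-356*m(-10, f(1)) = -356*(10 + 3*(-5/1)) = -356*(10 + 3*(-5*1)) = -356*(10 + 3*(-5)) = -356*(10 - 15) = -356*(-5) = 1780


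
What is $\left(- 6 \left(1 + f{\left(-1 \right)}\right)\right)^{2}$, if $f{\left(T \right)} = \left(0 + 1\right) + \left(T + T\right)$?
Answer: $0$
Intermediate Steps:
$f{\left(T \right)} = 1 + 2 T$
$\left(- 6 \left(1 + f{\left(-1 \right)}\right)\right)^{2} = \left(- 6 \left(1 + \left(1 + 2 \left(-1\right)\right)\right)\right)^{2} = \left(- 6 \left(1 + \left(1 - 2\right)\right)\right)^{2} = \left(- 6 \left(1 - 1\right)\right)^{2} = \left(\left(-6\right) 0\right)^{2} = 0^{2} = 0$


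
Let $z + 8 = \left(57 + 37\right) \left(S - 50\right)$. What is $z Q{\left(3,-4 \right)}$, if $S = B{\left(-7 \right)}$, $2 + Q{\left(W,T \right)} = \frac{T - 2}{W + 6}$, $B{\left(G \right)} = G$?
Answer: $\frac{42928}{3} \approx 14309.0$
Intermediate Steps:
$Q{\left(W,T \right)} = -2 + \frac{-2 + T}{6 + W}$ ($Q{\left(W,T \right)} = -2 + \frac{T - 2}{W + 6} = -2 + \frac{-2 + T}{6 + W}$)
$S = -7$
$z = -5366$ ($z = -8 + \left(57 + 37\right) \left(-7 - 50\right) = -8 + 94 \left(-57\right) = -8 - 5358 = -5366$)
$z Q{\left(3,-4 \right)} = - 5366 \frac{-14 - 4 - 6}{6 + 3} = - 5366 \frac{-14 - 4 - 6}{9} = - 5366 \cdot \frac{1}{9} \left(-24\right) = \left(-5366\right) \left(- \frac{8}{3}\right) = \frac{42928}{3}$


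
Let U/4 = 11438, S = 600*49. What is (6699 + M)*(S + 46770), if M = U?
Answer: 3995192670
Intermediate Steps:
S = 29400
U = 45752 (U = 4*11438 = 45752)
M = 45752
(6699 + M)*(S + 46770) = (6699 + 45752)*(29400 + 46770) = 52451*76170 = 3995192670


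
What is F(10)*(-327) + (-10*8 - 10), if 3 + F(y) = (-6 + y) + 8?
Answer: -3033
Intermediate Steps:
F(y) = -1 + y (F(y) = -3 + ((-6 + y) + 8) = -3 + (2 + y) = -1 + y)
F(10)*(-327) + (-10*8 - 10) = (-1 + 10)*(-327) + (-10*8 - 10) = 9*(-327) + (-80 - 10) = -2943 - 90 = -3033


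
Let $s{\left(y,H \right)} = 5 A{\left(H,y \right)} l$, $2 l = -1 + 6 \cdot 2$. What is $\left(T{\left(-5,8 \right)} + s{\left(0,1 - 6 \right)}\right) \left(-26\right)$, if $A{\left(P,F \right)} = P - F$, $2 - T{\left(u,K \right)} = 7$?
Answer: $3705$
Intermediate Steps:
$T{\left(u,K \right)} = -5$ ($T{\left(u,K \right)} = 2 - 7 = -5$)
$l = \frac{11}{2}$ ($l = \frac{-1 + 6 \cdot 2}{2} = \frac{-1 + 12}{2} = \frac{1}{2} \cdot 11 = \frac{11}{2} \approx 5.5$)
$s{\left(y,H \right)} = - \frac{55 y}{2} + \frac{55 H}{2}$ ($s{\left(y,H \right)} = 5 \left(H - y\right) \frac{11}{2} = \left(- 5 y + 5 H\right) \frac{11}{2} = - \frac{55 y}{2} + \frac{55 H}{2}$)
$\left(T{\left(-5,8 \right)} + s{\left(0,1 - 6 \right)}\right) \left(-26\right) = \left(-5 + \left(\left(- \frac{55}{2}\right) 0 + \frac{55 \left(1 - 6\right)}{2}\right)\right) \left(-26\right) = \left(-5 + \left(0 + \frac{55 \left(1 - 6\right)}{2}\right)\right) \left(-26\right) = \left(-5 + \left(0 + \frac{55}{2} \left(-5\right)\right)\right) \left(-26\right) = \left(-5 + \left(0 - \frac{275}{2}\right)\right) \left(-26\right) = \left(-5 - \frac{275}{2}\right) \left(-26\right) = \left(- \frac{285}{2}\right) \left(-26\right) = 3705$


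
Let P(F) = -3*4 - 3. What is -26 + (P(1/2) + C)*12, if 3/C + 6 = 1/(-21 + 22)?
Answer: -1066/5 ≈ -213.20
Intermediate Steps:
C = -⅗ (C = 3/(-6 + 1/(-21 + 22)) = 3/(-6 + 1/1) = 3/(-6 + 1) = 3/(-5) = 3*(-⅕) = -⅗ ≈ -0.60000)
P(F) = -15 (P(F) = -12 - 3 = -15)
-26 + (P(1/2) + C)*12 = -26 + (-15 - ⅗)*12 = -26 - 78/5*12 = -26 - 936/5 = -1066/5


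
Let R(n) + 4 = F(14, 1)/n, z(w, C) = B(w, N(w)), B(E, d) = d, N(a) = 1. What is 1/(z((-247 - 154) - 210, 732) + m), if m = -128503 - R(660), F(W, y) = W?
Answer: -330/42404347 ≈ -7.7822e-6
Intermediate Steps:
z(w, C) = 1
R(n) = -4 + 14/n
m = -42404677/330 (m = -128503 - (-4 + 14/660) = -128503 - (-4 + 14*(1/660)) = -128503 - (-4 + 7/330) = -128503 - 1*(-1313/330) = -128503 + 1313/330 = -42404677/330 ≈ -1.2850e+5)
1/(z((-247 - 154) - 210, 732) + m) = 1/(1 - 42404677/330) = 1/(-42404347/330) = -330/42404347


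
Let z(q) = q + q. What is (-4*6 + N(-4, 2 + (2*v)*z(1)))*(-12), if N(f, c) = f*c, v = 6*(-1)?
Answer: -768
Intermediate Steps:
v = -6
z(q) = 2*q
N(f, c) = c*f
(-4*6 + N(-4, 2 + (2*v)*z(1)))*(-12) = (-4*6 + (2 + (2*(-6))*(2*1))*(-4))*(-12) = (-24 + (2 - 12*2)*(-4))*(-12) = (-24 + (2 - 24)*(-4))*(-12) = (-24 - 22*(-4))*(-12) = (-24 + 88)*(-12) = 64*(-12) = -768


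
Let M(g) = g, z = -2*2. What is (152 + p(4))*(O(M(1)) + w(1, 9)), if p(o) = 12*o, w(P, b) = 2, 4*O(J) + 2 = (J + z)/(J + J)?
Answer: 225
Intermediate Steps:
z = -4
O(J) = -1/2 + (-4 + J)/(8*J) (O(J) = -1/2 + ((J - 4)/(J + J))/4 = -1/2 + ((-4 + J)/((2*J)))/4 = -1/2 + ((-4 + J)*(1/(2*J)))/4 = -1/2 + ((-4 + J)/(2*J))/4 = -1/2 + (-4 + J)/(8*J))
(152 + p(4))*(O(M(1)) + w(1, 9)) = (152 + 12*4)*((1/8)*(-4 - 3*1)/1 + 2) = (152 + 48)*((1/8)*1*(-4 - 3) + 2) = 200*((1/8)*1*(-7) + 2) = 200*(-7/8 + 2) = 200*(9/8) = 225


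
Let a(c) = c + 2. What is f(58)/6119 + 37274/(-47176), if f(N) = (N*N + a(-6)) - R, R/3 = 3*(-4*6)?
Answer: -29689115/144334972 ≈ -0.20570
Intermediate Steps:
a(c) = 2 + c
R = -216 (R = 3*(3*(-4*6)) = 3*(3*(-24)) = 3*(-72) = -216)
f(N) = 212 + N² (f(N) = (N*N + (2 - 6)) - 1*(-216) = (N² - 4) + 216 = (-4 + N²) + 216 = 212 + N²)
f(58)/6119 + 37274/(-47176) = (212 + 58²)/6119 + 37274/(-47176) = (212 + 3364)*(1/6119) + 37274*(-1/47176) = 3576*(1/6119) - 18637/23588 = 3576/6119 - 18637/23588 = -29689115/144334972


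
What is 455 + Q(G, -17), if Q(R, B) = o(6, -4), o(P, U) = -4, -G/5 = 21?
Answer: 451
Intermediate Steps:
G = -105 (G = -5*21 = -105)
Q(R, B) = -4
455 + Q(G, -17) = 455 - 4 = 451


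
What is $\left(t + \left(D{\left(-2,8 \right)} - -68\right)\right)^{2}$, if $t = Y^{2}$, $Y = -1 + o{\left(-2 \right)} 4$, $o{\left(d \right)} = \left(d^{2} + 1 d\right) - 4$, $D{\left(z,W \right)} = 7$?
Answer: $24336$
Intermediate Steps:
$o{\left(d \right)} = -4 + d + d^{2}$ ($o{\left(d \right)} = \left(d^{2} + d\right) - 4 = \left(d + d^{2}\right) - 4 = -4 + d + d^{2}$)
$Y = -9$ ($Y = -1 + \left(-4 - 2 + \left(-2\right)^{2}\right) 4 = -1 + \left(-4 - 2 + 4\right) 4 = -1 - 8 = -9$)
$t = 81$ ($t = \left(-9\right)^{2} = 81$)
$\left(t + \left(D{\left(-2,8 \right)} - -68\right)\right)^{2} = \left(81 + \left(7 - -68\right)\right)^{2} = \left(81 + \left(7 + 68\right)\right)^{2} = \left(81 + 75\right)^{2} = 156^{2} = 24336$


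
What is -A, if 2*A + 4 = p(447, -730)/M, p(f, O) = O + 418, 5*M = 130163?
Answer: 261106/130163 ≈ 2.0060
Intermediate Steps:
M = 130163/5 (M = (⅕)*130163 = 130163/5 ≈ 26033.)
p(f, O) = 418 + O
A = -261106/130163 (A = -2 + ((418 - 730)/(130163/5))/2 = -2 + (-312*5/130163)/2 = -2 + (½)*(-1560/130163) = -2 - 780/130163 = -261106/130163 ≈ -2.0060)
-A = -1*(-261106/130163) = 261106/130163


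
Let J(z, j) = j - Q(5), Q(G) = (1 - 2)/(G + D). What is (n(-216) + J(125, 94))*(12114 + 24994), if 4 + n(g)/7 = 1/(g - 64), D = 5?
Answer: 24519111/10 ≈ 2.4519e+6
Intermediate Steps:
Q(G) = -1/(5 + G) (Q(G) = (1 - 2)/(G + 5) = -1/(5 + G))
J(z, j) = ⅒ + j (J(z, j) = j - (-1)/(5 + 5) = j - (-1)/10 = j - 1*(-⅒) = j + ⅒ = ⅒ + j)
n(g) = -28 + 7/(-64 + g) (n(g) = -28 + 7/(g - 64) = -28 + 7/(-64 + g))
(n(-216) + J(125, 94))*(12114 + 24994) = (7*(257 - 4*(-216))/(-64 - 216) + (⅒ + 94))*(12114 + 24994) = (7*(257 + 864)/(-280) + 941/10)*37108 = (7*(-1/280)*1121 + 941/10)*37108 = (-1121/40 + 941/10)*37108 = (2643/40)*37108 = 24519111/10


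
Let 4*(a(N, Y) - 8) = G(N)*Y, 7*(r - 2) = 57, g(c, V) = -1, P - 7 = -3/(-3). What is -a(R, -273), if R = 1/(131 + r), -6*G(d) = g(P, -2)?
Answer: 27/8 ≈ 3.3750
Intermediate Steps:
P = 8 (P = 7 - 3/(-3) = 7 - 3*(-⅓) = 7 + 1 = 8)
r = 71/7 (r = 2 + (⅐)*57 = 2 + 57/7 = 71/7 ≈ 10.143)
G(d) = ⅙ (G(d) = -⅙*(-1) = ⅙)
R = 7/988 (R = 1/(131 + 71/7) = 1/(988/7) = 7/988 ≈ 0.0070850)
a(N, Y) = 8 + Y/24 (a(N, Y) = 8 + (Y/6)/4 = 8 + Y/24)
-a(R, -273) = -(8 + (1/24)*(-273)) = -(8 - 91/8) = -1*(-27/8) = 27/8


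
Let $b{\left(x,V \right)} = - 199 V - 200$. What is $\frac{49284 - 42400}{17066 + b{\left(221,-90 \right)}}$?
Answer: $\frac{1721}{8694} \approx 0.19795$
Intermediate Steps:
$b{\left(x,V \right)} = -200 - 199 V$
$\frac{49284 - 42400}{17066 + b{\left(221,-90 \right)}} = \frac{49284 - 42400}{17066 - -17710} = \frac{6884}{17066 + \left(-200 + 17910\right)} = \frac{6884}{17066 + 17710} = \frac{6884}{34776} = 6884 \cdot \frac{1}{34776} = \frac{1721}{8694}$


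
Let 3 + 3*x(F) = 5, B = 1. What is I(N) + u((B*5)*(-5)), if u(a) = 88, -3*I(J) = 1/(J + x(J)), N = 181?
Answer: 47959/545 ≈ 87.998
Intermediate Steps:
x(F) = ⅔ (x(F) = -1 + (⅓)*5 = -1 + 5/3 = ⅔)
I(J) = -1/(3*(⅔ + J)) (I(J) = -1/(3*(J + ⅔)) = -1/(3*(⅔ + J)))
I(N) + u((B*5)*(-5)) = -1/(2 + 3*181) + 88 = -1/(2 + 543) + 88 = -1/545 + 88 = 47959/545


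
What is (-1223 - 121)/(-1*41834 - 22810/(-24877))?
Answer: 4179336/130085201 ≈ 0.032128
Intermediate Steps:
(-1223 - 121)/(-1*41834 - 22810/(-24877)) = -1344/(-41834 - 22810*(-1/24877)) = -1344/(-41834 + 22810/24877) = -1344/(-1040681608/24877) = -1344*(-24877/1040681608) = 4179336/130085201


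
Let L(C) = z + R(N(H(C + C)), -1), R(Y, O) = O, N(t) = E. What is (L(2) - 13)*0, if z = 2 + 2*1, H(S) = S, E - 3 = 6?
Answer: 0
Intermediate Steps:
E = 9 (E = 3 + 6 = 9)
N(t) = 9
z = 4 (z = 2 + 2 = 4)
L(C) = 3 (L(C) = 4 - 1 = 3)
(L(2) - 13)*0 = (3 - 13)*0 = -10*0 = 0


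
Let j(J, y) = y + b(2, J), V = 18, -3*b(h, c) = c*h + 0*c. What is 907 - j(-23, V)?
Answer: 2621/3 ≈ 873.67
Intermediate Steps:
b(h, c) = -c*h/3 (b(h, c) = -(c*h + 0*c)/3 = -(c*h + 0)/3 = -c*h/3)
j(J, y) = y - 2*J/3 (j(J, y) = y - 1/3*J*2 = y - 2*J/3)
907 - j(-23, V) = 907 - (18 - 2/3*(-23)) = 907 - (18 + 46/3) = 907 - 1*100/3 = 907 - 100/3 = 2621/3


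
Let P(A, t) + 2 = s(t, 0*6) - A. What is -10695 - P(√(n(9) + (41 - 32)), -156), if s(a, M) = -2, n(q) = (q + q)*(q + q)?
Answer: -10691 + 3*√37 ≈ -10673.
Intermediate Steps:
n(q) = 4*q² (n(q) = (2*q)*(2*q) = 4*q²)
P(A, t) = -4 - A (P(A, t) = -2 + (-2 - A) = -4 - A)
-10695 - P(√(n(9) + (41 - 32)), -156) = -10695 - (-4 - √(4*9² + (41 - 32))) = -10695 - (-4 - √(4*81 + 9)) = -10695 - (-4 - √(324 + 9)) = -10695 - (-4 - √333) = -10695 - (-4 - 3*√37) = -10695 + (4 + 3*√37) = -10691 + 3*√37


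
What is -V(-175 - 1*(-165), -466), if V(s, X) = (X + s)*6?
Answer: 2856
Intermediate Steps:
V(s, X) = 6*X + 6*s
-V(-175 - 1*(-165), -466) = -(6*(-466) + 6*(-175 - 1*(-165))) = -(-2796 + 6*(-175 + 165)) = -(-2796 + 6*(-10)) = -(-2796 - 60) = -1*(-2856) = 2856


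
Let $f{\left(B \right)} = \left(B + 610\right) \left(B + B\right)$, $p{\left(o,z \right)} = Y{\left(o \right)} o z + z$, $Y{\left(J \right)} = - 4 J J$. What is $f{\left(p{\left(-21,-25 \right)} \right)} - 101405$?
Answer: $1714285057345$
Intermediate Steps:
$Y{\left(J \right)} = - 4 J^{2}$
$p{\left(o,z \right)} = z - 4 z o^{3}$ ($p{\left(o,z \right)} = - 4 o^{2} o z + z = - 4 o^{3} z + z = - 4 z o^{3} + z = z - 4 z o^{3}$)
$f{\left(B \right)} = 2 B \left(610 + B\right)$ ($f{\left(B \right)} = \left(610 + B\right) 2 B = 2 B \left(610 + B\right)$)
$f{\left(p{\left(-21,-25 \right)} \right)} - 101405 = 2 \left(- 25 \left(1 - 4 \left(-21\right)^{3}\right)\right) \left(610 - 25 \left(1 - 4 \left(-21\right)^{3}\right)\right) - 101405 = 2 \left(- 25 \left(1 - -37044\right)\right) \left(610 - 25 \left(1 - -37044\right)\right) - 101405 = 2 \left(- 25 \left(1 + 37044\right)\right) \left(610 - 25 \left(1 + 37044\right)\right) - 101405 = 2 \left(\left(-25\right) 37045\right) \left(610 - 926125\right) - 101405 = 2 \left(-926125\right) \left(610 - 926125\right) - 101405 = 2 \left(-926125\right) \left(-925515\right) - 101405 = 1714285158750 - 101405 = 1714285057345$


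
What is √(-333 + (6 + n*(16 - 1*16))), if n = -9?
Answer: I*√327 ≈ 18.083*I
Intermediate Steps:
√(-333 + (6 + n*(16 - 1*16))) = √(-333 + (6 - 9*(16 - 1*16))) = √(-333 + (6 - 9*(16 - 16))) = √(-333 + (6 - 9*0)) = √(-333 + (6 + 0)) = √(-333 + 6) = √(-327) = I*√327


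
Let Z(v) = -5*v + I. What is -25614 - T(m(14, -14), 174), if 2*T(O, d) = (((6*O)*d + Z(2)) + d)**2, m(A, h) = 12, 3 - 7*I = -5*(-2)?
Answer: -161112709/2 ≈ -8.0556e+7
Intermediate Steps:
I = -1 (I = 3/7 - (-5)*(-2)/7 = 3/7 - 1/7*10 = 3/7 - 10/7 = -1)
Z(v) = -1 - 5*v (Z(v) = -5*v - 1 = -1 - 5*v)
T(O, d) = (-11 + d + 6*O*d)**2/2 (T(O, d) = (((6*O)*d + (-1 - 5*2)) + d)**2/2 = ((6*O*d + (-1 - 10)) + d)**2/2 = ((6*O*d - 11) + d)**2/2 = ((-11 + 6*O*d) + d)**2/2 = (-11 + d + 6*O*d)**2/2)
-25614 - T(m(14, -14), 174) = -25614 - (-11 + 174 + 6*12*174)**2/2 = -25614 - (-11 + 174 + 12528)**2/2 = -25614 - 12691**2/2 = -25614 - 161061481/2 = -161112709/2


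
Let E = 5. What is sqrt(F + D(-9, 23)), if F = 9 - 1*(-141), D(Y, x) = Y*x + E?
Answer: 2*I*sqrt(13) ≈ 7.2111*I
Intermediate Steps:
D(Y, x) = 5 + Y*x (D(Y, x) = Y*x + 5 = 5 + Y*x)
F = 150 (F = 9 + 141 = 150)
sqrt(F + D(-9, 23)) = sqrt(150 + (5 - 9*23)) = sqrt(150 + (5 - 207)) = sqrt(150 - 202) = sqrt(-52) = 2*I*sqrt(13)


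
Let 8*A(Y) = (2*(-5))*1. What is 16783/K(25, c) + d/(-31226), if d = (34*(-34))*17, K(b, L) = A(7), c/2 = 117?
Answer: -1048082786/78065 ≈ -13426.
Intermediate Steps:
A(Y) = -5/4 (A(Y) = ((2*(-5))*1)/8 = (-10*1)/8 = (⅛)*(-10) = -5/4)
c = 234 (c = 2*117 = 234)
K(b, L) = -5/4
d = -19652 (d = -1156*17 = -19652)
16783/K(25, c) + d/(-31226) = 16783/(-5/4) - 19652/(-31226) = 16783*(-⅘) - 19652*(-1/31226) = -67132/5 + 9826/15613 = -1048082786/78065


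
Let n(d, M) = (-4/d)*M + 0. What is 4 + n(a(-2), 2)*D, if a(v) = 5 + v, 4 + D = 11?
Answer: -44/3 ≈ -14.667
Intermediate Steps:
D = 7 (D = -4 + 11 = 7)
n(d, M) = -4*M/d (n(d, M) = -4*M/d + 0 = -4*M/d)
4 + n(a(-2), 2)*D = 4 - 4*2/(5 - 2)*7 = 4 - 4*2/3*7 = 4 - 4*2*1/3*7 = 4 - 8/3*7 = 4 - 56/3 = -44/3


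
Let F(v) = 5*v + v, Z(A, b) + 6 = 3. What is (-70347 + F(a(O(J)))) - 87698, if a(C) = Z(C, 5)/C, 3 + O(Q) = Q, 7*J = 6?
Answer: -790183/5 ≈ -1.5804e+5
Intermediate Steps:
J = 6/7 (J = (⅐)*6 = 6/7 ≈ 0.85714)
O(Q) = -3 + Q
Z(A, b) = -3 (Z(A, b) = -6 + 3 = -3)
a(C) = -3/C
F(v) = 6*v
(-70347 + F(a(O(J)))) - 87698 = (-70347 + 6*(-3/(-3 + 6/7))) - 87698 = (-70347 + 6*(-3/(-15/7))) - 87698 = (-70347 + 6*(-3*(-7/15))) - 87698 = (-70347 + 6*(7/5)) - 87698 = (-70347 + 42/5) - 87698 = -351693/5 - 87698 = -790183/5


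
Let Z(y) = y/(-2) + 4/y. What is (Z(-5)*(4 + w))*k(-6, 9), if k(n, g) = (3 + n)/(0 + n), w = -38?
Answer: -289/10 ≈ -28.900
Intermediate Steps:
Z(y) = 4/y - y/2 (Z(y) = y*(-1/2) + 4/y = -y/2 + 4/y = 4/y - y/2)
k(n, g) = (3 + n)/n
(Z(-5)*(4 + w))*k(-6, 9) = ((4/(-5) - 1/2*(-5))*(4 - 38))*((3 - 6)/(-6)) = ((4*(-1/5) + 5/2)*(-34))*(-1/6*(-3)) = ((-4/5 + 5/2)*(-34))*(1/2) = ((17/10)*(-34))*(1/2) = -289/5*1/2 = -289/10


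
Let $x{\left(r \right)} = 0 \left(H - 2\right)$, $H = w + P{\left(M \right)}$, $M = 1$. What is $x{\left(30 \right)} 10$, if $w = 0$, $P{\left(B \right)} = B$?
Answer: $0$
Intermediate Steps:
$H = 1$ ($H = 0 + 1 = 1$)
$x{\left(r \right)} = 0$ ($x{\left(r \right)} = 0 \left(1 - 2\right) = 0 \left(-1\right) = 0$)
$x{\left(30 \right)} 10 = 0 \cdot 10 = 0$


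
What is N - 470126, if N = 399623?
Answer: -70503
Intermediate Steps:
N - 470126 = 399623 - 470126 = -70503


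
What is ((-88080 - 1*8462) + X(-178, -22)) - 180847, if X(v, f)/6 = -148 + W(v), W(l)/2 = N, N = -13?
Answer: -278433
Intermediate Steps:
W(l) = -26 (W(l) = 2*(-13) = -26)
X(v, f) = -1044 (X(v, f) = 6*(-148 - 26) = 6*(-174) = -1044)
((-88080 - 1*8462) + X(-178, -22)) - 180847 = ((-88080 - 1*8462) - 1044) - 180847 = ((-88080 - 8462) - 1044) - 180847 = (-96542 - 1044) - 180847 = -97586 - 180847 = -278433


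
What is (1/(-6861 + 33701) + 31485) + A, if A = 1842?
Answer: 894496681/26840 ≈ 33327.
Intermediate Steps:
(1/(-6861 + 33701) + 31485) + A = (1/(-6861 + 33701) + 31485) + 1842 = (1/26840 + 31485) + 1842 = 845057401/26840 + 1842 = 894496681/26840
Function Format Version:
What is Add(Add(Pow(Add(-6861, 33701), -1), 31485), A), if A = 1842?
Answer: Rational(894496681, 26840) ≈ 33327.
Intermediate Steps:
Add(Add(Pow(Add(-6861, 33701), -1), 31485), A) = Add(Add(Pow(Add(-6861, 33701), -1), 31485), 1842) = Add(Add(Pow(26840, -1), 31485), 1842) = Add(Add(Rational(1, 26840), 31485), 1842) = Add(Rational(845057401, 26840), 1842) = Rational(894496681, 26840)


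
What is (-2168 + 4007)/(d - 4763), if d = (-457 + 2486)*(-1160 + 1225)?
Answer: 613/42374 ≈ 0.014466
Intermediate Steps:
d = 131885 (d = 2029*65 = 131885)
(-2168 + 4007)/(d - 4763) = (-2168 + 4007)/(131885 - 4763) = 1839/127122 = 1839*(1/127122) = 613/42374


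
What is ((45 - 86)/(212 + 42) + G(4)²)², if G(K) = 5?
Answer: 39803481/64516 ≈ 616.96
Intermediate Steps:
((45 - 86)/(212 + 42) + G(4)²)² = ((45 - 86)/(212 + 42) + 5²)² = (-41/254 + 25)² = (6309/254)² = 39803481/64516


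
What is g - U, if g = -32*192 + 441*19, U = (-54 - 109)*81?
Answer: 15438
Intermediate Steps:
U = -13203 (U = -163*81 = -13203)
g = 2235 (g = -6144 + 8379 = 2235)
g - U = 2235 - 1*(-13203) = 2235 + 13203 = 15438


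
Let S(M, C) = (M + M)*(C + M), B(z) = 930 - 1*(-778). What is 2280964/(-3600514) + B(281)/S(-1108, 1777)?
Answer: -423460991471/667222050882 ≈ -0.63466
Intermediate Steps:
B(z) = 1708 (B(z) = 930 + 778 = 1708)
S(M, C) = 2*M*(C + M) (S(M, C) = (2*M)*(C + M) = 2*M*(C + M))
2280964/(-3600514) + B(281)/S(-1108, 1777) = 2280964/(-3600514) + 1708/((2*(-1108)*(1777 - 1108))) = 2280964*(-1/3600514) + 1708/((2*(-1108)*669)) = -1140482/1800257 + 1708/(-1482504) = -1140482/1800257 + 1708*(-1/1482504) = -1140482/1800257 - 427/370626 = -423460991471/667222050882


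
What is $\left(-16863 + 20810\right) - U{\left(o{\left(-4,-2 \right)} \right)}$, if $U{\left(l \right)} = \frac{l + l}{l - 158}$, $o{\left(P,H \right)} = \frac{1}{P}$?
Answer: $\frac{2498449}{633} \approx 3947.0$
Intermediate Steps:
$U{\left(l \right)} = \frac{2 l}{-158 + l}$
$\left(-16863 + 20810\right) - U{\left(o{\left(-4,-2 \right)} \right)} = \left(-16863 + 20810\right) - \frac{2}{\left(-4\right) \left(-158 + \frac{1}{-4}\right)} = 3947 - 2 \left(- \frac{1}{4}\right) \frac{1}{-158 - \frac{1}{4}} = 3947 - 2 \left(- \frac{1}{4}\right) \frac{1}{- \frac{633}{4}} = 3947 - 2 \left(- \frac{1}{4}\right) \left(- \frac{4}{633}\right) = 3947 - \frac{2}{633} = \frac{2498449}{633}$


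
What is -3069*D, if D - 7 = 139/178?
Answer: -4250565/178 ≈ -23880.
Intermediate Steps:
D = 1385/178 (D = 7 + 139/178 = 1385/178 ≈ 7.7809)
-3069*D = -3069*1385/178 = -4250565/178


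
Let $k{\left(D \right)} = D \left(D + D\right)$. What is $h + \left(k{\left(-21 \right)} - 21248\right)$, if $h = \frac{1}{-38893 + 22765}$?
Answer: $- \frac{328462849}{16128} \approx -20366.0$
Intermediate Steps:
$k{\left(D \right)} = 2 D^{2}$ ($k{\left(D \right)} = D 2 D = 2 D^{2}$)
$h = - \frac{1}{16128}$ ($h = \frac{1}{-16128} = - \frac{1}{16128} \approx -6.2004 \cdot 10^{-5}$)
$h + \left(k{\left(-21 \right)} - 21248\right) = - \frac{1}{16128} - \left(21248 - 2 \left(-21\right)^{2}\right) = - \frac{1}{16128} + \left(2 \cdot 441 - 21248\right) = - \frac{1}{16128} + \left(882 - 21248\right) = - \frac{1}{16128} - 20366 = - \frac{328462849}{16128}$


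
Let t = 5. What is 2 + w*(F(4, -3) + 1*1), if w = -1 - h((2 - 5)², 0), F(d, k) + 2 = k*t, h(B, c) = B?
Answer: 162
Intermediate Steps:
F(d, k) = -2 + 5*k (F(d, k) = -2 + k*5 = -2 + 5*k)
w = -10 (w = -1 - (2 - 5)² = -1 - 1*(-3)² = -1 - 1*9 = -1 - 9 = -10)
2 + w*(F(4, -3) + 1*1) = 2 - 10*((-2 + 5*(-3)) + 1*1) = 2 - 10*((-2 - 15) + 1) = 2 - 10*(-17 + 1) = 2 - 10*(-16) = 2 + 160 = 162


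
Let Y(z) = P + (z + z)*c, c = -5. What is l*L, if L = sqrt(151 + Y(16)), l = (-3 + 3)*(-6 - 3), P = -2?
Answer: 0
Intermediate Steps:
l = 0 (l = 0*(-9) = 0)
Y(z) = -2 - 10*z (Y(z) = -2 + (z + z)*(-5) = -2 + (2*z)*(-5) = -2 - 10*z)
L = I*sqrt(11) (L = sqrt(151 + (-2 - 10*16)) = sqrt(151 + (-2 - 160)) = sqrt(151 - 162) = sqrt(-11) = I*sqrt(11) ≈ 3.3166*I)
l*L = 0*(I*sqrt(11)) = 0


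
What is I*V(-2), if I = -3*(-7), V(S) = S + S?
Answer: -84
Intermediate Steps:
V(S) = 2*S
I = 21
I*V(-2) = 21*(2*(-2)) = 21*(-4) = -84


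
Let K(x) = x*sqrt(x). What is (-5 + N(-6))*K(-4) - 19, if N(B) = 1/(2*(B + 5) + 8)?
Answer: -19 + 116*I/3 ≈ -19.0 + 38.667*I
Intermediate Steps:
N(B) = 1/(18 + 2*B) (N(B) = 1/(2*(5 + B) + 8) = 1/((10 + 2*B) + 8) = 1/(18 + 2*B))
K(x) = x**(3/2)
(-5 + N(-6))*K(-4) - 19 = (-5 + 1/(2*(9 - 6)))*(-4)**(3/2) - 19 = (-5 + (1/2)/3)*(-8*I) - 19 = (-5 + (1/2)*(1/3))*(-8*I) - 19 = (-5 + 1/6)*(-8*I) - 19 = -(-116)*I/3 - 19 = 116*I/3 - 19 = -19 + 116*I/3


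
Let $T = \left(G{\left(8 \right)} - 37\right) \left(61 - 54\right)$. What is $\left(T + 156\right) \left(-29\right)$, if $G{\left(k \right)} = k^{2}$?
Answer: $-10005$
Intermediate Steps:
$T = 189$ ($T = \left(8^{2} - 37\right) \left(61 - 54\right) = \left(64 - 37\right) 7 = 27 \cdot 7 = 189$)
$\left(T + 156\right) \left(-29\right) = \left(189 + 156\right) \left(-29\right) = 345 \left(-29\right) = -10005$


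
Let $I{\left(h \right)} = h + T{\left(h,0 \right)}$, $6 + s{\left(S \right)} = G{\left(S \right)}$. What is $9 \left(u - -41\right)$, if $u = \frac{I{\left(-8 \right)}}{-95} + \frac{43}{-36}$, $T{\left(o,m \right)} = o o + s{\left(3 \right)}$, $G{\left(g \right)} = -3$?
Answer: $\frac{134443}{380} \approx 353.8$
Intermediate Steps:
$s{\left(S \right)} = -9$ ($s{\left(S \right)} = -6 - 3 = -9$)
$T{\left(o,m \right)} = -9 + o^{2}$ ($T{\left(o,m \right)} = o o - 9 = o^{2} - 9 = -9 + o^{2}$)
$I{\left(h \right)} = -9 + h + h^{2}$ ($I{\left(h \right)} = h + \left(-9 + h^{2}\right) = -9 + h + h^{2}$)
$u = - \frac{5777}{3420}$ ($u = \frac{-9 - 8 + \left(-8\right)^{2}}{-95} + \frac{43}{-36} = \left(-9 - 8 + 64\right) \left(- \frac{1}{95}\right) + 43 \left(- \frac{1}{36}\right) = 47 \left(- \frac{1}{95}\right) - \frac{43}{36} = - \frac{47}{95} - \frac{43}{36} = - \frac{5777}{3420} \approx -1.6892$)
$9 \left(u - -41\right) = 9 \left(- \frac{5777}{3420} - -41\right) = 9 \left(- \frac{5777}{3420} + 41\right) = 9 \cdot \frac{134443}{3420} = \frac{134443}{380}$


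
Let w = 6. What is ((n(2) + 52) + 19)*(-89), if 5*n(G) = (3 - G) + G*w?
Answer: -32752/5 ≈ -6550.4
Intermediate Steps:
n(G) = 3/5 + G (n(G) = ((3 - G) + G*6)/5 = ((3 - G) + 6*G)/5 = (3 + 5*G)/5 = 3/5 + G)
((n(2) + 52) + 19)*(-89) = (((3/5 + 2) + 52) + 19)*(-89) = ((13/5 + 52) + 19)*(-89) = (273/5 + 19)*(-89) = (368/5)*(-89) = -32752/5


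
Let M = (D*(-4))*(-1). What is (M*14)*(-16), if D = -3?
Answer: 2688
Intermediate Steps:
M = -12 (M = -3*(-4)*(-1) = 12*(-1) = -12)
(M*14)*(-16) = -12*14*(-16) = -168*(-16) = 2688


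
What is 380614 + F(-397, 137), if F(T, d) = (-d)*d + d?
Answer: 361982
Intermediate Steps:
F(T, d) = d - d² (F(T, d) = -d² + d = d - d²)
380614 + F(-397, 137) = 380614 + 137*(1 - 1*137) = 380614 + 137*(1 - 137) = 380614 + 137*(-136) = 380614 - 18632 = 361982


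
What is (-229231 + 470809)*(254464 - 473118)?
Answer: -52821996012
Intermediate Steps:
(-229231 + 470809)*(254464 - 473118) = 241578*(-218654) = -52821996012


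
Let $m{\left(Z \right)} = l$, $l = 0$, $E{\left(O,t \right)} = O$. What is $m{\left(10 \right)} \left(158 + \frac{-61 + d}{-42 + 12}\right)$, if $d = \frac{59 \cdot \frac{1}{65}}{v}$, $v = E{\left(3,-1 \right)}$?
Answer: $0$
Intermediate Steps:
$m{\left(Z \right)} = 0$
$v = 3$
$d = \frac{59}{195}$ ($d = \frac{59 \cdot \frac{1}{65}}{3} = 59 \cdot \frac{1}{65} \cdot \frac{1}{3} = \frac{59}{65} \cdot \frac{1}{3} = \frac{59}{195} \approx 0.30256$)
$m{\left(10 \right)} \left(158 + \frac{-61 + d}{-42 + 12}\right) = 0 \left(158 + \frac{-61 + \frac{59}{195}}{-42 + 12}\right) = 0 \left(158 - \frac{11836}{195 \left(-30\right)}\right) = 0 \left(158 - - \frac{5918}{2925}\right) = 0 \left(158 + \frac{5918}{2925}\right) = 0 \cdot \frac{468068}{2925} = 0$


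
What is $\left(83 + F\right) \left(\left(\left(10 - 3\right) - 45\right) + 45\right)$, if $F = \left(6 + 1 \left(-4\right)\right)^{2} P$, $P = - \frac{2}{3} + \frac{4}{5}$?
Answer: $\frac{8771}{15} \approx 584.73$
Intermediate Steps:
$P = \frac{2}{15}$ ($P = \left(-2\right) \frac{1}{3} + 4 \cdot \frac{1}{5} = - \frac{2}{3} + \frac{4}{5} = \frac{2}{15} \approx 0.13333$)
$F = \frac{8}{15}$ ($F = \left(6 + 1 \left(-4\right)\right)^{2} \cdot \frac{2}{15} = \left(6 - 4\right)^{2} \cdot \frac{2}{15} = 2^{2} \cdot \frac{2}{15} = 4 \cdot \frac{2}{15} = \frac{8}{15} \approx 0.53333$)
$\left(83 + F\right) \left(\left(\left(10 - 3\right) - 45\right) + 45\right) = \left(83 + \frac{8}{15}\right) \left(\left(\left(10 - 3\right) - 45\right) + 45\right) = \frac{1253 \left(\left(7 - 45\right) + 45\right)}{15} = \frac{1253 \left(-38 + 45\right)}{15} = \frac{1253}{15} \cdot 7 = \frac{8771}{15}$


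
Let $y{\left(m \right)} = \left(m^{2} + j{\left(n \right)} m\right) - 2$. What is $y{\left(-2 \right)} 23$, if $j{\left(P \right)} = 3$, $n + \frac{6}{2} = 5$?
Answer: $-92$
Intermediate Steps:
$n = 2$ ($n = -3 + 5 = 2$)
$y{\left(m \right)} = -2 + m^{2} + 3 m$ ($y{\left(m \right)} = \left(m^{2} + 3 m\right) - 2 = -2 + m^{2} + 3 m$)
$y{\left(-2 \right)} 23 = \left(-2 + \left(-2\right)^{2} + 3 \left(-2\right)\right) 23 = \left(-2 + 4 - 6\right) 23 = \left(-4\right) 23 = -92$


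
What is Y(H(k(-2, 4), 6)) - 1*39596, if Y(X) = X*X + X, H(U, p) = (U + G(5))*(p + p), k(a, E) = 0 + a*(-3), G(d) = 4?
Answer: -25076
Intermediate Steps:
k(a, E) = -3*a (k(a, E) = 0 - 3*a = -3*a)
H(U, p) = 2*p*(4 + U) (H(U, p) = (U + 4)*(p + p) = (4 + U)*(2*p) = 2*p*(4 + U))
Y(X) = X + X**2 (Y(X) = X**2 + X = X + X**2)
Y(H(k(-2, 4), 6)) - 1*39596 = (2*6*(4 - 3*(-2)))*(1 + 2*6*(4 - 3*(-2))) - 1*39596 = (2*6*(4 + 6))*(1 + 2*6*(4 + 6)) - 39596 = (2*6*10)*(1 + 2*6*10) - 39596 = 120*(1 + 120) - 39596 = 120*121 - 39596 = 14520 - 39596 = -25076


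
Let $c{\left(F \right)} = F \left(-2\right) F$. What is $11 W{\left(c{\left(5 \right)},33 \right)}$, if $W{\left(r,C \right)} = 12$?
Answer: $132$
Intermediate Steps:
$c{\left(F \right)} = - 2 F^{2}$ ($c{\left(F \right)} = - 2 F F = - 2 F^{2}$)
$11 W{\left(c{\left(5 \right)},33 \right)} = 11 \cdot 12 = 132$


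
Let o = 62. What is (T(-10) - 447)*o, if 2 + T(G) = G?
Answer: -28458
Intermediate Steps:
T(G) = -2 + G
(T(-10) - 447)*o = ((-2 - 10) - 447)*62 = (-12 - 447)*62 = -459*62 = -28458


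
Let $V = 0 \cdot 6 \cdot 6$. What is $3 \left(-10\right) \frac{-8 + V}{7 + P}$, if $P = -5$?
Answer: $120$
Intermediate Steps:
$V = 0$ ($V = 0 \cdot 6 = 0$)
$3 \left(-10\right) \frac{-8 + V}{7 + P} = 3 \left(-10\right) \frac{-8 + 0}{7 - 5} = - 30 \left(- \frac{8}{2}\right) = - 30 \left(\left(-8\right) \frac{1}{2}\right) = \left(-30\right) \left(-4\right) = 120$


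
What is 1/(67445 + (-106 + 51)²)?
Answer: 1/70470 ≈ 1.4190e-5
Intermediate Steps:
1/(67445 + (-106 + 51)²) = 1/(67445 + (-55)²) = 1/(67445 + 3025) = 1/70470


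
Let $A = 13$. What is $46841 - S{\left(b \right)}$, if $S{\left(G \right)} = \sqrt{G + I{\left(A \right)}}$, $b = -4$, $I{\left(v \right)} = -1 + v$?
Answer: $46841 - 2 \sqrt{2} \approx 46838.0$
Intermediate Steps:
$S{\left(G \right)} = \sqrt{12 + G}$ ($S{\left(G \right)} = \sqrt{G + \left(-1 + 13\right)} = \sqrt{G + 12} = \sqrt{12 + G}$)
$46841 - S{\left(b \right)} = 46841 - \sqrt{12 - 4} = 46841 - \sqrt{8} = 46841 - 2 \sqrt{2}$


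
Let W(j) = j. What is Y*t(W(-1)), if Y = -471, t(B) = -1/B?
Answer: -471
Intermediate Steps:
Y*t(W(-1)) = -(-471)/(-1) = -(-471)*(-1) = -471*1 = -471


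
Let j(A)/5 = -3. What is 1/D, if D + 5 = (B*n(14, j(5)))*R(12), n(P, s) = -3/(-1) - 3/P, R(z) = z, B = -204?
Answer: -7/47771 ≈ -0.00014653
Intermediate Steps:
j(A) = -15 (j(A) = 5*(-3) = -15)
n(P, s) = 3 - 3/P (n(P, s) = -3*(-1) - 3/P = 3 - 3/P)
D = -47771/7 (D = -5 - 204*(3 - 3/14)*12 = -5 - 204*39/14*12 = -5 - 3978/7*12 = -5 - 47736/7 = -47771/7 ≈ -6824.4)
1/D = 1/(-47771/7) = -7/47771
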